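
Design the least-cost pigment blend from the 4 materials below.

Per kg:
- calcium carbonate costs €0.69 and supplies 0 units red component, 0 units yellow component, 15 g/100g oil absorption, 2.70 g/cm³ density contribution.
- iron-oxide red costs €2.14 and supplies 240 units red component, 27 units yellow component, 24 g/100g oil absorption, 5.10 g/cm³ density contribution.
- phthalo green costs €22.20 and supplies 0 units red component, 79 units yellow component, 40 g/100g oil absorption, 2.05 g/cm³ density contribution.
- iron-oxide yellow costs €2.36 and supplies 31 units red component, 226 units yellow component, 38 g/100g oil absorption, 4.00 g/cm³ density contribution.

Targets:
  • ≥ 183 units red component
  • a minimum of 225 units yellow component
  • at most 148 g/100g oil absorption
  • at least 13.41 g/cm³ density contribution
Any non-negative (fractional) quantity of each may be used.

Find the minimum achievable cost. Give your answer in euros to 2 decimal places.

Set it up as a linear program. Let x1 = kg of calcium carbonate, x2 = kg of iron-oxide red, x3 = kg of phthalo green, x4 = kg of iron-oxide yellow.
Minimise 0.69x1 + 2.14x2 + 22.2x3 + 2.36x4 subject to:
  240x2 + 31x4 ≥ 183   (red component)
  27x2 + 79x3 + 226x4 ≥ 225   (yellow component)
  15x1 + 24x2 + 40x3 + 38x4 ≤ 148   (oil absorption)
  2.7x1 + 5.1x2 + 2.05x3 + 4x4 ≥ 13.41   (density contribution)
  x1, x2, x3, x4 ≥ 0.
The optimal basis is {calcium carbonate, iron-oxide red, iron-oxide yellow}; phthalo green drops out. The red component, yellow component, density contribution requirements are met with equality.
So calcium carbonate = 2.39 kg, iron-oxide red = 0.6438 kg, iron-oxide yellow = 0.9187 kg.
Objective = 0.69·2.39 + 2.14·0.6438 + 2.36·0.9187 = 5.19496.

€5.19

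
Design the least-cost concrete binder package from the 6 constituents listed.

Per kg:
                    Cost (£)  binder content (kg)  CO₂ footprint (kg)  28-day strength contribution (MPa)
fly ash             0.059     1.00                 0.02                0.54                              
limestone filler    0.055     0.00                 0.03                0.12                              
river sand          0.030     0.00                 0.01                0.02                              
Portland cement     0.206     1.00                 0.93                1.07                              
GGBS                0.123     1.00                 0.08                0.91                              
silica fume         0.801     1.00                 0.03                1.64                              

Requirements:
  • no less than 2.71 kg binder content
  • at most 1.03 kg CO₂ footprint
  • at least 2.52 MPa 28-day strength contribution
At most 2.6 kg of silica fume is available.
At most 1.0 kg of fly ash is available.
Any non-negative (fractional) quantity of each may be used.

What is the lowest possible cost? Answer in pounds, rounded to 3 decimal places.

This is a linear program. Let x1 = kg of fly ash, x2 = kg of limestone filler, x3 = kg of river sand, x4 = kg of Portland cement, x5 = kg of GGBS, x6 = kg of silica fume.
Minimise 0.059x1 + 0.055x2 + 0.03x3 + 0.206x4 + 0.123x5 + 0.801x6 subject to:
  1x1 + 1x4 + 1x5 + 1x6 ≥ 2.71   (binder content)
  0.02x1 + 0.03x2 + 0.01x3 + 0.93x4 + 0.08x5 + 0.03x6 ≤ 1.03   (CO₂ footprint)
  0.54x1 + 0.12x2 + 0.02x3 + 1.07x4 + 0.91x5 + 1.64x6 ≥ 2.52   (28-day strength contribution)
  x6 ≤ 2.6
  x1 ≤ 1
  x1, x2, x3, x4, x5, x6 ≥ 0.
At the optimum only fly ash, GGBS are positive (limestone filler, river sand, Portland cement, silica fume = 0). There the 28-day strength contribution and the fly ash cap constraints are tight.
That vertex is x1 = 1, x5 = 2.176.
Objective = 0.059·1 + 0.123·2.176 = 0.32665.

£0.327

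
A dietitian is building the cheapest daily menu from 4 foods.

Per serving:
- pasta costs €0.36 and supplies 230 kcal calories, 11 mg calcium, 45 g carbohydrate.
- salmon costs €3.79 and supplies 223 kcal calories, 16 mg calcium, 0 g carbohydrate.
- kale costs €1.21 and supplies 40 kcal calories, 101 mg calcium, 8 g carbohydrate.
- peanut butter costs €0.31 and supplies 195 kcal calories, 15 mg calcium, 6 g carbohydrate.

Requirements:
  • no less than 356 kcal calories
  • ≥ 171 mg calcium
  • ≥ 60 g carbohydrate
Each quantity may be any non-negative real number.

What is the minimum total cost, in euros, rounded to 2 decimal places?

€2.32

Treat it as an LP. Let x1 = servings of pasta, x2 = servings of salmon, x3 = servings of kale, x4 = servings of peanut butter.
Minimise 0.36x1 + 3.79x2 + 1.21x3 + 0.31x4 with:
  230x1 + 223x2 + 40x3 + 195x4 ≥ 356   (calories)
  11x1 + 16x2 + 101x3 + 15x4 ≥ 171   (calcium)
  45x1 + 8x3 + 6x4 ≥ 60   (carbohydrate)
  x1, x2, x3, x4 ≥ 0.
The optimal basis is {pasta, kale, peanut butter}; salmon drops out. There the calories, calcium, carbohydrate constraints are tight.
That vertex is x1 = 1.019, x3 = 1.536, x4 = 0.3085.
Hence cost = 0.36·1.019 + 1.21·1.536 + 0.31·0.3085 = €2.3210.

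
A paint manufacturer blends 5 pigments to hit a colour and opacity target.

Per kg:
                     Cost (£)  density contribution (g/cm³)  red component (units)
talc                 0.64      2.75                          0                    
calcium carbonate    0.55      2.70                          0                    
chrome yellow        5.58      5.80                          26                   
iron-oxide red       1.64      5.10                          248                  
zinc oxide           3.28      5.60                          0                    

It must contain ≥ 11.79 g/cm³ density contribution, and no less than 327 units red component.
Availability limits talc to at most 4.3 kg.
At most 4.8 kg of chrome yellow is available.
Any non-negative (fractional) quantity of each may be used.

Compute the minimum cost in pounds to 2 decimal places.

£3.19

Let x1 = kg of talc, x2 = kg of calcium carbonate, x3 = kg of chrome yellow, x4 = kg of iron-oxide red, x5 = kg of zinc oxide.
Minimize 0.64x1 + 0.55x2 + 5.58x3 + 1.64x4 + 3.28x5 subject to:
  2.75x1 + 2.7x2 + 5.8x3 + 5.1x4 + 5.6x5 ≥ 11.79   (density contribution)
  26x3 + 248x4 ≥ 327   (red component)
  x1 ≤ 4.3
  x3 ≤ 4.8
  x1, x2, x3, x4, x5 ≥ 0.
The optimal basis is {calcium carbonate, iron-oxide red}; talc, chrome yellow, zinc oxide drop out. There the density contribution and red component constraints are tight.
Solving gives x2 = 1.876, x4 = 1.319.
Objective = 0.55·1.876 + 1.64·1.319 = 3.19496.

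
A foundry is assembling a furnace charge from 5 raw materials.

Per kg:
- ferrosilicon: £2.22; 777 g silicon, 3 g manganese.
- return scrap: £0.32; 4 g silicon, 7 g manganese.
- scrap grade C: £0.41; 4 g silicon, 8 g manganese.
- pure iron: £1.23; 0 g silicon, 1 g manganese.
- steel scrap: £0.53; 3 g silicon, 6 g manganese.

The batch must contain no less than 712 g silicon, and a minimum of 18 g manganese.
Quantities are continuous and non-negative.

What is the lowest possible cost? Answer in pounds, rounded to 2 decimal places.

£2.71

Set it up as a linear program. Let x1 = kg of ferrosilicon, x2 = kg of return scrap, x3 = kg of scrap grade C, x4 = kg of pure iron, x5 = kg of steel scrap.
Minimise 2.22x1 + 0.32x2 + 0.41x3 + 1.23x4 + 0.53x5 subject to:
  777x1 + 4x2 + 4x3 + 3x5 ≥ 712   (silicon)
  3x1 + 7x2 + 8x3 + 1x4 + 6x5 ≥ 18   (manganese)
  x1, x2, x3, x4, x5 ≥ 0.
The minimum-cost mix takes nothing from scrap grade C, pure iron, steel scrap — only ferrosilicon, return scrap. There the silicon and manganese constraints are tight.
Solving gives x1 = 0.9051, x2 = 2.184.
Total cost: 2.22·0.9051 + 0.32·2.184 = 2.7082.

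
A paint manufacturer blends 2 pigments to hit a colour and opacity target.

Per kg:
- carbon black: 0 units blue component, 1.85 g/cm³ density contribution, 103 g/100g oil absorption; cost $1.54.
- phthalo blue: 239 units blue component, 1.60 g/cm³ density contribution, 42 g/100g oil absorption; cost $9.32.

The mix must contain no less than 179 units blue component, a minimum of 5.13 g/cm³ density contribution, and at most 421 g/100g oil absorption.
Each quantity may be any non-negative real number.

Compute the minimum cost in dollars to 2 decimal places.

$10.25

Let x1 = kg of carbon black, x2 = kg of phthalo blue.
min 1.54x1 + 9.32x2 s.t.:
  239x2 ≥ 179   (blue component)
  1.85x1 + 1.6x2 ≥ 5.13   (density contribution)
  103x1 + 42x2 ≤ 421   (oil absorption)
  x1, x2 ≥ 0.
Both inputs are positive at the optimum. The blue component and density contribution requirements are met with equality.
That vertex is x1 = 2.125, x2 = 0.749.
Objective = 1.54·2.125 + 9.32·0.749 = 10.2532.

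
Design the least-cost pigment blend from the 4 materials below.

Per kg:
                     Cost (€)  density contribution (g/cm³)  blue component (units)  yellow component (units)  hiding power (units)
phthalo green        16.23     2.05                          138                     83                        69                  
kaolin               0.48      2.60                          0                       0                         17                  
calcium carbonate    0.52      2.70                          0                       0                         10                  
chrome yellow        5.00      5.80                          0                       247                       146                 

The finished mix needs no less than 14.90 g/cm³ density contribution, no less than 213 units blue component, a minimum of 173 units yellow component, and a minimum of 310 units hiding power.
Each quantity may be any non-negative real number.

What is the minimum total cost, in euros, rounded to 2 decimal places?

€30.96

Let x1 = kg of phthalo green, x2 = kg of kaolin, x3 = kg of calcium carbonate, x4 = kg of chrome yellow.
Minimize 16.23x1 + 0.48x2 + 0.52x3 + 5x4 s.t.:
  2.05x1 + 2.6x2 + 2.7x3 + 5.8x4 ≥ 14.9   (density contribution)
  138x1 ≥ 213   (blue component)
  83x1 + 247x4 ≥ 173   (yellow component)
  69x1 + 17x2 + 10x3 + 146x4 ≥ 310   (hiding power)
  x1, x2, x3, x4 ≥ 0.
At the optimum only phthalo green, kaolin, chrome yellow are positive (calcium carbonate = 0). There the blue component, yellow component, hiding power constraints are tight.
So phthalo green = 1.5435 kg, kaolin = 10.41 kg, chrome yellow = 0.18175 kg.
Cost = 16.23·1.5435 + 0.48·10.41 + 5·0.18175 = 30.9566.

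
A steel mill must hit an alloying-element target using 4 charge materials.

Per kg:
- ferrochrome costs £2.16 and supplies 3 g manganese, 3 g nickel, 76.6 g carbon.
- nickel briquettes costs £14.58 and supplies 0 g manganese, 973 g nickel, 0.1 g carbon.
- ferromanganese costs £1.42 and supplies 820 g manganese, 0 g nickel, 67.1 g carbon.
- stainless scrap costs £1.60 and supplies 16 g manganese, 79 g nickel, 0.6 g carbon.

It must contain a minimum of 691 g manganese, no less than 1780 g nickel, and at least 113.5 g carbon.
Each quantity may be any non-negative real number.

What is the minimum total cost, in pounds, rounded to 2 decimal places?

Let x1 = kg of ferrochrome, x2 = kg of nickel briquettes, x3 = kg of ferromanganese, x4 = kg of stainless scrap.
Minimise 2.16x1 + 14.58x2 + 1.42x3 + 1.6x4 s.t.:
  3x1 + 820x3 + 16x4 ≥ 691   (manganese)
  3x1 + 973x2 + 79x4 ≥ 1780   (nickel)
  76.6x1 + 0.1x2 + 67.1x3 + 0.6x4 ≥ 113.5   (carbon)
  x1, x2, x3, x4 ≥ 0.
The minimum-cost mix takes nothing from ferrochrome, stainless scrap — only nickel briquettes, ferromanganese. There the nickel and carbon constraints are tight.
So nickel briquettes = 1.829 kg, ferromanganese = 1.689 kg.
Cost = 14.58·1.829 + 1.42·1.689 = 29.0652.

£29.07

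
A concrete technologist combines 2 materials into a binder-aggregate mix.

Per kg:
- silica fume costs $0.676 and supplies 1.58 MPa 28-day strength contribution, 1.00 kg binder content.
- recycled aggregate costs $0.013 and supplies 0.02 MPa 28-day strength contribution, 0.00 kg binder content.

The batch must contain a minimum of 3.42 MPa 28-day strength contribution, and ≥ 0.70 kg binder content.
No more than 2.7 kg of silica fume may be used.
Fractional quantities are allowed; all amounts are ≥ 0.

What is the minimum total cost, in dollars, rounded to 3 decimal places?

Treat it as an LP. Let x1 = kg of silica fume, x2 = kg of recycled aggregate.
min 0.676x1 + 0.013x2 with:
  1.58x1 + 0.02x2 ≥ 3.42   (28-day strength contribution)
  1x1 ≥ 0.7   (binder content)
  x1 ≤ 2.7
  x1, x2 ≥ 0.
The optimal basis is {silica fume}; recycled aggregate drops out. There the 28-day strength contribution constraint is tight.
Optimal quantities: silica fume = 2.1646 kg.
Total cost: 0.676·2.1646 = 1.46327.

$1.463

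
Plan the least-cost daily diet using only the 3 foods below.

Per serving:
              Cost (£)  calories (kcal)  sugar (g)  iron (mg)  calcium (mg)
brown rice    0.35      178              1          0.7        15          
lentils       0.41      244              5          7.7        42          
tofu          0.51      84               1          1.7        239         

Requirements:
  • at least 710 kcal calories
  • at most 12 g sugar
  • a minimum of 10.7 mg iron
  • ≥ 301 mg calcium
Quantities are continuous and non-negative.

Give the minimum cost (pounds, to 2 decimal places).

£1.54

Set it up as a linear program. Let x1 = servings of brown rice, x2 = servings of lentils, x3 = servings of tofu.
Minimise 0.35x1 + 0.41x2 + 0.51x3 subject to:
  178x1 + 244x2 + 84x3 ≥ 710   (calories)
  1x1 + 5x2 + 1x3 ≤ 12   (sugar)
  0.7x1 + 7.7x2 + 1.7x3 ≥ 10.7   (iron)
  15x1 + 42x2 + 239x3 ≥ 301   (calcium)
  x1, x2, x3 ≥ 0.
The optimal mix uses every input. Binding constraints: calories, sugar, calcium.
That vertex is x1 = 0.732, x2 = 2.084, x3 = 0.8472.
Cost = 0.35·0.732 + 0.41·2.084 + 0.51·0.8472 = 1.5427.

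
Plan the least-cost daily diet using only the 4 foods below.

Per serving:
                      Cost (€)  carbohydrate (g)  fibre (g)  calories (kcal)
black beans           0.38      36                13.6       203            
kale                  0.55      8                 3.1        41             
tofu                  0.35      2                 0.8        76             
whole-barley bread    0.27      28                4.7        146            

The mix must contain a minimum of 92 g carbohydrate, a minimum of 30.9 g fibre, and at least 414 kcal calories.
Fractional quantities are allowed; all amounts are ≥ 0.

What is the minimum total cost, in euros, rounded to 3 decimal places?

€0.954

This is a linear program. Let x1 = servings of black beans, x2 = servings of kale, x3 = servings of tofu, x4 = servings of whole-barley bread.
Minimize 0.38x1 + 0.55x2 + 0.35x3 + 0.27x4 subject to:
  36x1 + 8x2 + 2x3 + 28x4 ≥ 92   (carbohydrate)
  13.6x1 + 3.1x2 + 0.8x3 + 4.7x4 ≥ 30.9   (fibre)
  203x1 + 41x2 + 76x3 + 146x4 ≥ 414   (calories)
  x1, x2, x3, x4 ≥ 0.
The optimal basis is {black beans, whole-barley bread}; kale, tofu drop out. The carbohydrate and fibre requirements are met with equality.
That vertex is x1 = 2.045, x4 = 0.656.
Cost = 0.38·2.045 + 0.27·0.656 = 0.95422.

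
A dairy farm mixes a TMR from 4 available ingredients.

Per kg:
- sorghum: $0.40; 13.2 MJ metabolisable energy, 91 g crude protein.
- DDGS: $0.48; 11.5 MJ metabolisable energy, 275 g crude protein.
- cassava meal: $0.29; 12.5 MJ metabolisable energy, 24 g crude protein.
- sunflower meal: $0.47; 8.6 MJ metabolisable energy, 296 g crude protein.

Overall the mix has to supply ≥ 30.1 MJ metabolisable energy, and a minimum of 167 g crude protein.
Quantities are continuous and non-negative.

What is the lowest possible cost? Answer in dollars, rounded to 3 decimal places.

$0.790

Set it up as a linear program. Let x1 = kg of sorghum, x2 = kg of DDGS, x3 = kg of cassava meal, x4 = kg of sunflower meal.
Minimize 0.4x1 + 0.48x2 + 0.29x3 + 0.47x4 with:
  13.2x1 + 11.5x2 + 12.5x3 + 8.6x4 ≥ 30.1   (metabolisable energy)
  91x1 + 275x2 + 24x3 + 296x4 ≥ 167   (crude protein)
  x1, x2, x3, x4 ≥ 0.
The cheapest feasible vertex uses only DDGS, cassava meal; sorghum, sunflower meal are not used. There the metabolisable energy and crude protein constraints are tight.
So DDGS = 0.4318 kg, cassava meal = 2.011 kg.
Total cost: 0.48·0.4318 + 0.29·2.011 = 0.79045.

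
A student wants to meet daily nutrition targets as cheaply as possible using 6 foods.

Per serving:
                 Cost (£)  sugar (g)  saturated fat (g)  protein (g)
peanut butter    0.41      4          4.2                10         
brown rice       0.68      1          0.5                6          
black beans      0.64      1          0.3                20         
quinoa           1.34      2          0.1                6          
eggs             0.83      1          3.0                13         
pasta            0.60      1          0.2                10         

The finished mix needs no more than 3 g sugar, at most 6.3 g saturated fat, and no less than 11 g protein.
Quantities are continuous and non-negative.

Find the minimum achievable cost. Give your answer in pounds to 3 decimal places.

£0.352

Let x1 = servings of peanut butter, x2 = servings of brown rice, x3 = servings of black beans, x4 = servings of quinoa, x5 = servings of eggs, x6 = servings of pasta.
Minimise 0.41x1 + 0.68x2 + 0.64x3 + 1.34x4 + 0.83x5 + 0.6x6 subject to:
  4x1 + 1x2 + 1x3 + 2x4 + 1x5 + 1x6 ≤ 3   (sugar)
  4.2x1 + 0.5x2 + 0.3x3 + 0.1x4 + 3x5 + 0.2x6 ≤ 6.3   (saturated fat)
  10x1 + 6x2 + 20x3 + 6x4 + 13x5 + 10x6 ≥ 11   (protein)
  x1, x2, x3, x4, x5, x6 ≥ 0.
At the optimum only black beans is positive (peanut butter, brown rice, quinoa, eggs, pasta = 0). There the protein constraint is tight.
That vertex is x3 = 0.55.
Cost = 0.64·0.55 = 0.35200.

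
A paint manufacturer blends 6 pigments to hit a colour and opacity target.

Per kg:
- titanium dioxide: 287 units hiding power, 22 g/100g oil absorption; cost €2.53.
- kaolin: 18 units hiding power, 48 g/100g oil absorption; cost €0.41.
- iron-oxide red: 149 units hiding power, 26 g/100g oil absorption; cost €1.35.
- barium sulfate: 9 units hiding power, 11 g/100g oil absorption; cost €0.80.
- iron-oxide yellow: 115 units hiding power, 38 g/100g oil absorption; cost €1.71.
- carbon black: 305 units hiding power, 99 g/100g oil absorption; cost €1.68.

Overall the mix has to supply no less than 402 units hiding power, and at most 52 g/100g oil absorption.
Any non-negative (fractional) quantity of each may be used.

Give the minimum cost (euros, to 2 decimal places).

Let x1 = kg of titanium dioxide, x2 = kg of kaolin, x3 = kg of iron-oxide red, x4 = kg of barium sulfate, x5 = kg of iron-oxide yellow, x6 = kg of carbon black.
min 2.53x1 + 0.41x2 + 1.35x3 + 0.8x4 + 1.71x5 + 1.68x6 subject to:
  287x1 + 18x2 + 149x3 + 9x4 + 115x5 + 305x6 ≥ 402   (hiding power)
  22x1 + 48x2 + 26x3 + 11x4 + 38x5 + 99x6 ≤ 52   (oil absorption)
  x1, x2, x3, x4, x5, x6 ≥ 0.
At the optimum only titanium dioxide, carbon black are positive (kaolin, iron-oxide red, barium sulfate, iron-oxide yellow = 0). There the hiding power and oil absorption constraints are tight.
So titanium dioxide = 1.103 kg, carbon black = 0.2801 kg.
Hence cost = 2.53·1.103 + 1.68·0.2801 = €3.2612.

€3.26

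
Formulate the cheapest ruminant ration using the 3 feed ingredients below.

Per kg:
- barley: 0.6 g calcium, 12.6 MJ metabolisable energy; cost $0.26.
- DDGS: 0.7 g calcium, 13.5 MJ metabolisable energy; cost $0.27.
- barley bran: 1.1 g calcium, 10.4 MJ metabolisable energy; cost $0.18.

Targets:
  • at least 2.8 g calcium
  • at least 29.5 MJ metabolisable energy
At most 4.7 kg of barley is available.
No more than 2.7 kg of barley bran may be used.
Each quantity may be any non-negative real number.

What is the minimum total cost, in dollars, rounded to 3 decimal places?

Set it up as a linear program. Let x1 = kg of barley, x2 = kg of DDGS, x3 = kg of barley bran.
Minimize 0.26x1 + 0.27x2 + 0.18x3 with:
  0.6x1 + 0.7x2 + 1.1x3 ≥ 2.8   (calcium)
  12.6x1 + 13.5x2 + 10.4x3 ≥ 29.5   (metabolisable energy)
  x1 ≤ 4.7
  x3 ≤ 2.7
  x1, x2, x3 ≥ 0.
The minimum-cost mix takes nothing from barley — only DDGS, barley bran. Binding constraints: metabolisable energy and the barley bran cap.
So DDGS = 0.1052 kg, barley bran = 2.7 kg.
Objective = 0.27·0.1052 + 0.18·2.7 = 0.51440.

$0.514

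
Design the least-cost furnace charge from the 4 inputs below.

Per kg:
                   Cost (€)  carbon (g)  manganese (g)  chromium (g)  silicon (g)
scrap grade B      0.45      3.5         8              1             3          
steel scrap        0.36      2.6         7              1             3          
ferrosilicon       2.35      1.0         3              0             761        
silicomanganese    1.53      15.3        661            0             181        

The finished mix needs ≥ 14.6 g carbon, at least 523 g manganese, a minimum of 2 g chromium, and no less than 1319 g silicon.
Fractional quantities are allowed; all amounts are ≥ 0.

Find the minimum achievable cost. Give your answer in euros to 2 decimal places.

Let x1 = kg of scrap grade B, x2 = kg of steel scrap, x3 = kg of ferrosilicon, x4 = kg of silicomanganese.
Minimize 0.45x1 + 0.36x2 + 2.35x3 + 1.53x4 s.t.:
  3.5x1 + 2.6x2 + 1x3 + 15.3x4 ≥ 14.6   (carbon)
  8x1 + 7x2 + 3x3 + 661x4 ≥ 523   (manganese)
  1x1 + 1x2 ≥ 2   (chromium)
  3x1 + 3x2 + 761x3 + 181x4 ≥ 1319   (silicon)
  x1, x2, x3, x4 ≥ 0.
The optimal basis is {steel scrap, ferrosilicon, silicomanganese}; scrap grade B drops out. The manganese, chromium, silicon requirements are met with equality.
Solving gives x2 = 2, x3 = 1.544, x4 = 0.763.
Total cost: 0.36·2 + 2.35·1.544 + 1.53·0.763 = 5.5158.

€5.52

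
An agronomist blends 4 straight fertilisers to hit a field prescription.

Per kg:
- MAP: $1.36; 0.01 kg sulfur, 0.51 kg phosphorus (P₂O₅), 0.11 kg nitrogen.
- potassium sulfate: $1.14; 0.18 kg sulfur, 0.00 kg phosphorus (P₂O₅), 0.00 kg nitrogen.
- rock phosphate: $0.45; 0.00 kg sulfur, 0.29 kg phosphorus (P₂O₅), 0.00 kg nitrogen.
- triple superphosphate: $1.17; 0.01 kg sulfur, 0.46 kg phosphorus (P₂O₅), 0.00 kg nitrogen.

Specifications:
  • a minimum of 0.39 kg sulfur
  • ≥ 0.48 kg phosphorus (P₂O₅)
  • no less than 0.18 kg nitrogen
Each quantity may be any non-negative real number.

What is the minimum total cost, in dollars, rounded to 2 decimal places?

$4.59

Let x1 = kg of MAP, x2 = kg of potassium sulfate, x3 = kg of rock phosphate, x4 = kg of triple superphosphate.
Minimise 1.36x1 + 1.14x2 + 0.45x3 + 1.17x4 with:
  0.01x1 + 0.18x2 + 0.01x4 ≥ 0.39   (sulfur)
  0.51x1 + 0.29x3 + 0.46x4 ≥ 0.48   (phosphorus (P₂O₅))
  0.11x1 ≥ 0.18   (nitrogen)
  x1, x2, x3, x4 ≥ 0.
The cheapest feasible vertex uses only MAP, potassium sulfate; rock phosphate, triple superphosphate are not used. The sulfur and nitrogen requirements are met with equality.
Solving gives x1 = 1.636, x2 = 2.076.
Objective = 1.36·1.636 + 1.14·2.076 = 4.5916.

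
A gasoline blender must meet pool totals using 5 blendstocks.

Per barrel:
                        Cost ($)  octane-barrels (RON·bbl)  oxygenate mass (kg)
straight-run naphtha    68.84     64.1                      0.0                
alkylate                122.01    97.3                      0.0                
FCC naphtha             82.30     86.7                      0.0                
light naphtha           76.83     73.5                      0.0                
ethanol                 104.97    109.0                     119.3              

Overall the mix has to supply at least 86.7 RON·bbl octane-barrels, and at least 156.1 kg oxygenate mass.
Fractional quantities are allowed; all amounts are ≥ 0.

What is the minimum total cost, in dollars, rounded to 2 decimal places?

$137.35

Let x1 = barrels of straight-run naphtha, x2 = barrels of alkylate, x3 = barrels of FCC naphtha, x4 = barrels of light naphtha, x5 = barrels of ethanol.
Minimise 68.84x1 + 122.01x2 + 82.3x3 + 76.83x4 + 104.97x5 s.t.:
  64.1x1 + 97.3x2 + 86.7x3 + 73.5x4 + 109x5 ≥ 86.7   (octane-barrels)
  119.3x5 ≥ 156.1   (oxygenate mass)
  x1, x2, x3, x4, x5 ≥ 0.
The minimum-cost mix takes nothing from straight-run naphtha, alkylate, FCC naphtha, light naphtha — only ethanol. There the oxygenate mass constraint is tight.
So ethanol = 1.3085 barrels.
Cost = 104.97·1.3085 = 137.3532.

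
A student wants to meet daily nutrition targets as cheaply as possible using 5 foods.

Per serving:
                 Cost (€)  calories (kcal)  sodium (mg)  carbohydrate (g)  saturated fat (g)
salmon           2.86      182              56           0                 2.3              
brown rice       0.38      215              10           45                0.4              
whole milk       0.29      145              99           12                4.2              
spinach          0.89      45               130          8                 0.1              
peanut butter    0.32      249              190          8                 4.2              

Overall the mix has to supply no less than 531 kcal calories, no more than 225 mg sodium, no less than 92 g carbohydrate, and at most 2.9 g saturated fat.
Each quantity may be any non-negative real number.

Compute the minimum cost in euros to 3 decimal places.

Let x1 = servings of salmon, x2 = servings of brown rice, x3 = servings of whole milk, x4 = servings of spinach, x5 = servings of peanut butter.
Minimise 2.86x1 + 0.38x2 + 0.29x3 + 0.89x4 + 0.32x5 subject to:
  182x1 + 215x2 + 145x3 + 45x4 + 249x5 ≥ 531   (calories)
  56x1 + 10x2 + 99x3 + 130x4 + 190x5 ≤ 225   (sodium)
  45x2 + 12x3 + 8x4 + 8x5 ≥ 92   (carbohydrate)
  2.3x1 + 0.4x2 + 4.2x3 + 0.1x4 + 4.2x5 ≤ 2.9   (saturated fat)
  x1, x2, x3, x4, x5 ≥ 0.
At the optimum only brown rice, peanut butter are positive (salmon, whole milk, spinach = 0). The calories and carbohydrate requirements are met with equality.
So brown rice = 1.967 servings, peanut butter = 0.4338 servings.
Cost = 0.38·1.967 + 0.32·0.4338 = 0.88628.

€0.886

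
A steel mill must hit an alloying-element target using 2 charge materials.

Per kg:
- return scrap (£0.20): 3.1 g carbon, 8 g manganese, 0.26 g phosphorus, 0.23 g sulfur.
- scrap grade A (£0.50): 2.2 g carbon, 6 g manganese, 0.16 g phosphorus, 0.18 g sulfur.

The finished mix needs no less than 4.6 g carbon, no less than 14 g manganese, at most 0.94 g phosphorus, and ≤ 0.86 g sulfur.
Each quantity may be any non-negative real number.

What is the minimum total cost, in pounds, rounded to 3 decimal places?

£0.350

Set it up as a linear program. Let x1 = kg of return scrap, x2 = kg of scrap grade A.
min 0.2x1 + 0.5x2 s.t.:
  3.1x1 + 2.2x2 ≥ 4.6   (carbon)
  8x1 + 6x2 ≥ 14   (manganese)
  0.26x1 + 0.16x2 ≤ 0.94   (phosphorus)
  0.23x1 + 0.18x2 ≤ 0.86   (sulfur)
  x1, x2 ≥ 0.
The optimal basis is {return scrap}; scrap grade A drops out. Binding constraint: manganese.
Solving gives x1 = 1.75.
Cost = 0.2·1.75 = 0.35000.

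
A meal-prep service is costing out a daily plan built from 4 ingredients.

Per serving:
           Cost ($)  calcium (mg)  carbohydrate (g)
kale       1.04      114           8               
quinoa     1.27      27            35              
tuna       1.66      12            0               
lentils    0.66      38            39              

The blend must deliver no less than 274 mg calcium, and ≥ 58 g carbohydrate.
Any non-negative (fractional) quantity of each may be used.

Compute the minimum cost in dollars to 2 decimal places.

$2.83

Let x1 = servings of kale, x2 = servings of quinoa, x3 = servings of tuna, x4 = servings of lentils.
Minimize 1.04x1 + 1.27x2 + 1.66x3 + 0.66x4 s.t.:
  114x1 + 27x2 + 12x3 + 38x4 ≥ 274   (calcium)
  8x1 + 35x2 + 39x4 ≥ 58   (carbohydrate)
  x1, x2, x3, x4 ≥ 0.
The optimal basis is {kale, lentils}; quinoa, tuna drop out. There the calcium and carbohydrate constraints are tight.
Optimal quantities: kale = 2.048 servings, lentils = 1.067 servings.
Cost = 1.04·2.048 + 0.66·1.067 = 2.8341.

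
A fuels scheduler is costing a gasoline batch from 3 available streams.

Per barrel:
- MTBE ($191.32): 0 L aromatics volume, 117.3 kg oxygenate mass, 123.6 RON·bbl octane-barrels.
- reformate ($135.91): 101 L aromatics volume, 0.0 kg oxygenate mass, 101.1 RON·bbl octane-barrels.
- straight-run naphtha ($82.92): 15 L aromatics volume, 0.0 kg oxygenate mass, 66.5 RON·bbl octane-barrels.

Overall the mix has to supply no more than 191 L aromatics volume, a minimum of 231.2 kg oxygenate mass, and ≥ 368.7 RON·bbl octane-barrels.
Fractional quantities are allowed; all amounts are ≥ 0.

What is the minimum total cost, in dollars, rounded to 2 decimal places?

Let x1 = barrels of MTBE, x2 = barrels of reformate, x3 = barrels of straight-run naphtha.
Minimize 191.32x1 + 135.91x2 + 82.92x3 with:
  101x2 + 15x3 ≤ 191   (aromatics volume)
  117.3x1 ≥ 231.2   (oxygenate mass)
  123.6x1 + 101.1x2 + 66.5x3 ≥ 368.7   (octane-barrels)
  x1, x2, x3 ≥ 0.
The minimum-cost mix takes nothing from reformate — only MTBE, straight-run naphtha. The oxygenate mass and octane-barrels requirements are met with equality.
So MTBE = 1.971 barrels, straight-run naphtha = 1.881 barrels.
Total cost: 191.32·1.971 + 82.92·1.881 = 533.0642.

$533.06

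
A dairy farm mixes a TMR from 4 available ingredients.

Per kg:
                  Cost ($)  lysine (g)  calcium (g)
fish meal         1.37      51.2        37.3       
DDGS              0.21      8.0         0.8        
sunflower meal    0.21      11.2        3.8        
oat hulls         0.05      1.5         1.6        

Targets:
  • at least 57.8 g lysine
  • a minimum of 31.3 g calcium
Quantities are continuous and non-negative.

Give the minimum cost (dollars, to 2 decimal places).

Let x1 = kg of fish meal, x2 = kg of DDGS, x3 = kg of sunflower meal, x4 = kg of oat hulls.
Minimize 1.37x1 + 0.21x2 + 0.21x3 + 0.05x4 subject to:
  51.2x1 + 8x2 + 11.2x3 + 1.5x4 ≥ 57.8   (lysine)
  37.3x1 + 0.8x2 + 3.8x3 + 1.6x4 ≥ 31.3   (calcium)
  x1, x2, x3, x4 ≥ 0.
At the optimum only sunflower meal, oat hulls are positive (fish meal, DDGS = 0). There the lysine and calcium constraints are tight.
So sunflower meal = 3.726 kg, oat hulls = 10.71 kg.
Total cost: 0.21·3.726 + 0.05·10.71 = 1.3180.

$1.32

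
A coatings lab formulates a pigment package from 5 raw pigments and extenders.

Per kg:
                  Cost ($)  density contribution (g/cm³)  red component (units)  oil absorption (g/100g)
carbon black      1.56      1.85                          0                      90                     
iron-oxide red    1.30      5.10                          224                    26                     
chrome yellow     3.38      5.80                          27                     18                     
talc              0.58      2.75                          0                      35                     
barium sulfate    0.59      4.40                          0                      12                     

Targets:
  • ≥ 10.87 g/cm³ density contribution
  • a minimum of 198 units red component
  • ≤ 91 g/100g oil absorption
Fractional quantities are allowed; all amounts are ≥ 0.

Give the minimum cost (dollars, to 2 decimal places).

$2.00

Treat it as an LP. Let x1 = kg of carbon black, x2 = kg of iron-oxide red, x3 = kg of chrome yellow, x4 = kg of talc, x5 = kg of barium sulfate.
Minimise 1.56x1 + 1.3x2 + 3.38x3 + 0.58x4 + 0.59x5 with:
  1.85x1 + 5.1x2 + 5.8x3 + 2.75x4 + 4.4x5 ≥ 10.87   (density contribution)
  224x2 + 27x3 ≥ 198   (red component)
  90x1 + 26x2 + 18x3 + 35x4 + 12x5 ≤ 91   (oil absorption)
  x1, x2, x3, x4, x5 ≥ 0.
The optimal basis is {iron-oxide red, barium sulfate}; carbon black, chrome yellow, talc drop out. Binding constraints: density contribution and red component.
Optimal quantities: iron-oxide red = 0.8839 kg, barium sulfate = 1.446 kg.
Objective = 1.3·0.8839 + 0.59·1.446 = 2.0022.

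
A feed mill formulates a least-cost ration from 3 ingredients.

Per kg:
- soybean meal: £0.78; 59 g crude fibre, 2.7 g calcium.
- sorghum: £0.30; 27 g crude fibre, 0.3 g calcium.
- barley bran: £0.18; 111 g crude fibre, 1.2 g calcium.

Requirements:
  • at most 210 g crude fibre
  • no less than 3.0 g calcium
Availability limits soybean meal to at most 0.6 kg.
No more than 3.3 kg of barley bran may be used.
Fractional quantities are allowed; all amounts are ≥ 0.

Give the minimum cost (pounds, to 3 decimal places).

£0.583

Treat it as an LP. Let x1 = kg of soybean meal, x2 = kg of sorghum, x3 = kg of barley bran.
Minimise 0.78x1 + 0.3x2 + 0.18x3 subject to:
  59x1 + 27x2 + 111x3 ≤ 210   (crude fibre)
  2.7x1 + 0.3x2 + 1.2x3 ≥ 3   (calcium)
  x1 ≤ 0.6
  x3 ≤ 3.3
  x1, x2, x3 ≥ 0.
The optimal basis is {soybean meal, barley bran}; sorghum drops out. Binding constraints: crude fibre and calcium.
So soybean meal = 0.3539 kg, barley bran = 1.704 kg.
Objective = 0.78·0.3539 + 0.18·1.704 = 0.58276.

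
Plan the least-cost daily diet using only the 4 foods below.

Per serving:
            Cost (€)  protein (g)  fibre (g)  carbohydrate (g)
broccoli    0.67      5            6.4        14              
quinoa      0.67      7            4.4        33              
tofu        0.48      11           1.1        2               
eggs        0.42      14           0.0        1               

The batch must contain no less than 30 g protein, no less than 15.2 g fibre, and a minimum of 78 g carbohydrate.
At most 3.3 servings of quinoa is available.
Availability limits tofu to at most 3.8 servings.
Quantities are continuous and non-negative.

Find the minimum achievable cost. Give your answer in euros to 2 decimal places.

€2.33

Set it up as a linear program. Let x1 = servings of broccoli, x2 = servings of quinoa, x3 = servings of tofu, x4 = servings of eggs.
Minimize 0.67x1 + 0.67x2 + 0.48x3 + 0.42x4 with:
  5x1 + 7x2 + 11x3 + 14x4 ≥ 30   (protein)
  6.4x1 + 4.4x2 + 1.1x3 ≥ 15.2   (fibre)
  14x1 + 33x2 + 2x3 + 1x4 ≥ 78   (carbohydrate)
  x2 ≤ 3.3
  x3 ≤ 3.8
  x1, x2, x3, x4 ≥ 0.
At the optimum only broccoli, quinoa, eggs are positive (tofu = 0). There the protein, fibre, carbohydrate constraints are tight.
Solving gives x1 = 1.083, x2 = 1.88, x4 = 0.8164.
Objective = 0.67·1.083 + 0.67·1.88 + 0.42·0.8164 = 2.3281.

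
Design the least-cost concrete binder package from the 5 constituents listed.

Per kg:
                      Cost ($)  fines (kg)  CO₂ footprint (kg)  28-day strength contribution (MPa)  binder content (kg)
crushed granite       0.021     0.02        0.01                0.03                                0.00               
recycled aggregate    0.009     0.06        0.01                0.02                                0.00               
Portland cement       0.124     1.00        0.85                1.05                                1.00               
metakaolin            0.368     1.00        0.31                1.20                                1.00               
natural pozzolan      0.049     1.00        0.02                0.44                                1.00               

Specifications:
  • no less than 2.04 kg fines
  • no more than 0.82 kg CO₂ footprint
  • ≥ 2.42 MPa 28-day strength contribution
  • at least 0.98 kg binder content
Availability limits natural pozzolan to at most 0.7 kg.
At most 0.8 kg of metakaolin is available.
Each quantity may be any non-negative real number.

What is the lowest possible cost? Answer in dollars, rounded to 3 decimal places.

This is a linear program. Let x1 = kg of crushed granite, x2 = kg of recycled aggregate, x3 = kg of Portland cement, x4 = kg of metakaolin, x5 = kg of natural pozzolan.
min 0.021x1 + 0.009x2 + 0.124x3 + 0.368x4 + 0.049x5 subject to:
  0.02x1 + 0.06x2 + 1x3 + 1x4 + 1x5 ≥ 2.04   (fines)
  0.01x1 + 0.01x2 + 0.85x3 + 0.31x4 + 0.02x5 ≤ 0.82   (CO₂ footprint)
  0.03x1 + 0.02x2 + 1.05x3 + 1.2x4 + 0.44x5 ≥ 2.42   (28-day strength contribution)
  1x3 + 1x4 + 1x5 ≥ 0.98   (binder content)
  x5 ≤ 0.7
  x4 ≤ 0.8
  x1, x2, x3, x4, x5 ≥ 0.
At the optimum only crushed granite, recycled aggregate, metakaolin, natural pozzolan are positive (Portland cement = 0). The CO₂ footprint, 28-day strength contribution, the natural pozzolan cap, the metakaolin cap requirements are met with equality.
Solving gives x1 = 3.6, x2 = 52.2, x4 = 0.8, x5 = 0.7.
Total cost: 0.021·3.6 + 0.009·52.2 + 0.368·0.8 + 0.049·0.7 = 0.87410.

$0.874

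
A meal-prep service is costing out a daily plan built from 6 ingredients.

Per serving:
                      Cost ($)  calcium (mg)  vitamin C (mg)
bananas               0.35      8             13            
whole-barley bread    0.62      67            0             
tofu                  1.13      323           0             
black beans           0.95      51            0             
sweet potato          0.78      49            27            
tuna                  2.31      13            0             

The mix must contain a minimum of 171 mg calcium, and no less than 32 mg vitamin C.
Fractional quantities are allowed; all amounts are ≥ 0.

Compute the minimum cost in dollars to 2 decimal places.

Set it up as a linear program. Let x1 = servings of bananas, x2 = servings of whole-barley bread, x3 = servings of tofu, x4 = servings of black beans, x5 = servings of sweet potato, x6 = servings of tuna.
Minimize 0.35x1 + 0.62x2 + 1.13x3 + 0.95x4 + 0.78x5 + 2.31x6 s.t.:
  8x1 + 67x2 + 323x3 + 51x4 + 49x5 + 13x6 ≥ 171   (calcium)
  13x1 + 27x5 ≥ 32   (vitamin C)
  x1, x2, x3, x4, x5, x6 ≥ 0.
The cheapest feasible vertex uses only tofu, sweet potato; bananas, whole-barley bread, black beans, tuna are not used. Binding constraints: calcium and vitamin C.
Optimal quantities: tofu = 0.3496 servings, sweet potato = 1.185 servings.
Cost = 1.13·0.3496 + 0.78·1.185 = 1.3193.

$1.32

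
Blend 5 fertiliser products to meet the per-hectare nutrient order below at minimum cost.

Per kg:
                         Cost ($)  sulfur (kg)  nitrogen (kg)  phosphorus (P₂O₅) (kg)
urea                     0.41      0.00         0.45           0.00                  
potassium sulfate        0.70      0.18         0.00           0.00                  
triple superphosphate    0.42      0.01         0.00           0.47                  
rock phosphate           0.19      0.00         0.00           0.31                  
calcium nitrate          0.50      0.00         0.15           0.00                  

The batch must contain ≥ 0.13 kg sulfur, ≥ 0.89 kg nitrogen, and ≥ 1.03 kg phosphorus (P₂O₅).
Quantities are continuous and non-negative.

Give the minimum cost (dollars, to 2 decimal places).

$1.95

This is a linear program. Let x1 = kg of urea, x2 = kg of potassium sulfate, x3 = kg of triple superphosphate, x4 = kg of rock phosphate, x5 = kg of calcium nitrate.
Minimise 0.41x1 + 0.7x2 + 0.42x3 + 0.19x4 + 0.5x5 subject to:
  0.18x2 + 0.01x3 ≥ 0.13   (sulfur)
  0.45x1 + 0.15x5 ≥ 0.89   (nitrogen)
  0.47x3 + 0.31x4 ≥ 1.03   (phosphorus (P₂O₅))
  x1, x2, x3, x4, x5 ≥ 0.
At the optimum only urea, potassium sulfate, rock phosphate are positive (triple superphosphate, calcium nitrate = 0). The sulfur, nitrogen, phosphorus (P₂O₅) requirements are met with equality.
Solving gives x1 = 1.978, x2 = 0.7222, x4 = 3.323.
Objective = 0.41·1.978 + 0.7·0.7222 + 0.19·3.323 = 1.9479.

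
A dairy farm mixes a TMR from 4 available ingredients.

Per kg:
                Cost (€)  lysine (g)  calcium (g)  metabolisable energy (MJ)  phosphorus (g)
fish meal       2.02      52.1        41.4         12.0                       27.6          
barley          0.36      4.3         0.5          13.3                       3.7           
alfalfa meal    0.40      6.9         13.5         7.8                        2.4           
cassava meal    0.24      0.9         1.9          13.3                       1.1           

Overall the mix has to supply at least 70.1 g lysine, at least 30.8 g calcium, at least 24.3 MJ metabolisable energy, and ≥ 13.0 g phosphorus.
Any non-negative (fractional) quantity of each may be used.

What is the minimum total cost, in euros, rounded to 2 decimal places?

This is a linear program. Let x1 = kg of fish meal, x2 = kg of barley, x3 = kg of alfalfa meal, x4 = kg of cassava meal.
Minimise 2.02x1 + 0.36x2 + 0.4x3 + 0.24x4 subject to:
  52.1x1 + 4.3x2 + 6.9x3 + 0.9x4 ≥ 70.1   (lysine)
  41.4x1 + 0.5x2 + 13.5x3 + 1.9x4 ≥ 30.8   (calcium)
  12x1 + 13.3x2 + 7.8x3 + 13.3x4 ≥ 24.3   (metabolisable energy)
  27.6x1 + 3.7x2 + 2.4x3 + 1.1x4 ≥ 13   (phosphorus)
  x1, x2, x3, x4 ≥ 0.
The cheapest feasible vertex uses only fish meal, cassava meal; barley, alfalfa meal are not used. There the lysine and metabolisable energy constraints are tight.
Solving gives x1 = 1.335, x4 = 0.6228.
Objective = 2.02·1.335 + 0.24·0.6228 = 2.8462.

€2.85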